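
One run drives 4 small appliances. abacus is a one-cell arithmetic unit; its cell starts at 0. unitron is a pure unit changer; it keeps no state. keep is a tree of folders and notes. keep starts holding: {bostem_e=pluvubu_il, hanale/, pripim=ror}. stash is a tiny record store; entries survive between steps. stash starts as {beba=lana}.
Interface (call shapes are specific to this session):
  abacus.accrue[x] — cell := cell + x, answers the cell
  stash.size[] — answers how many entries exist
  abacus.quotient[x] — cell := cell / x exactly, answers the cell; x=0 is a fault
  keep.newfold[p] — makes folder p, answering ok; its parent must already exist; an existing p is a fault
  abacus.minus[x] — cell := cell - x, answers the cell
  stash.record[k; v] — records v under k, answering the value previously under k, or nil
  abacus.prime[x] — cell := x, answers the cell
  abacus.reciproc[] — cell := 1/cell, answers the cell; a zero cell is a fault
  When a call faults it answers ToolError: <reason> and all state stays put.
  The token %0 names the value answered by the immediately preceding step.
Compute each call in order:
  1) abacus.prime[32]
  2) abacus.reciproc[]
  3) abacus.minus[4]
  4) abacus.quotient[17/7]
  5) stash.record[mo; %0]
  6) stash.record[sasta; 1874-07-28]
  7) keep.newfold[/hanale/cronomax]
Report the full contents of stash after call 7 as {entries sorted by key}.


Answer: {beba=lana, mo=-889/544, sasta=1874-07-28}

Derivation:
$ abacus.prime x=32
:: 32
$ abacus.reciproc
:: 1/32
$ abacus.minus x=4
:: -127/32
$ abacus.quotient x=17/7
:: -889/544
$ stash.record k=mo v=%0
:: nil
$ stash.record k=sasta v=1874-07-28
:: nil
$ keep.newfold p=/hanale/cronomax
:: ok


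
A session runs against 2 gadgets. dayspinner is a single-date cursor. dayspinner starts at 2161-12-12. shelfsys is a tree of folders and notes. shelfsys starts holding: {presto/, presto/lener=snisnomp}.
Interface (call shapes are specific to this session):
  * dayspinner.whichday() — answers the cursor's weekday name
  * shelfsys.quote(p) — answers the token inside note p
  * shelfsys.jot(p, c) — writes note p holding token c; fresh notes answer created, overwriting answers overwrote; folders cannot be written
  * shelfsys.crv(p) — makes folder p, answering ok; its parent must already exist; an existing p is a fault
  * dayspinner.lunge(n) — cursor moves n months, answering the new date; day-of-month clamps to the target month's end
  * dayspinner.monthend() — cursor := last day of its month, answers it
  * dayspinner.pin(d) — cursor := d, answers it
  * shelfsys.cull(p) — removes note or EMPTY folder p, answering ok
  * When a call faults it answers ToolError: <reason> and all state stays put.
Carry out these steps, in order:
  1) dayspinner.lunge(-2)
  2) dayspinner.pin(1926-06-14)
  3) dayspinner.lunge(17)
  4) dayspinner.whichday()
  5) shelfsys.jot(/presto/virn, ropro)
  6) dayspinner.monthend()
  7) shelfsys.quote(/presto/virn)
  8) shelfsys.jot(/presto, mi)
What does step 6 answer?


I invoke dayspinner.lunge with n=-2, giving 2161-10-12.
I invoke dayspinner.pin with d=1926-06-14, and observe 1926-06-14.
I call dayspinner.lunge with n=17, and get 1927-11-14.
Next I call dayspinner.whichday, and see Monday.
I try shelfsys.jot with p=/presto/virn, c=ropro, and observe created.
Invoking dayspinner.monthend, giving 1927-11-30.
Next I call shelfsys.quote with p=/presto/virn, and observe ropro.
I invoke shelfsys.jot with p=/presto, c=mi, giving ToolError: is a directory.

Answer: 1927-11-30


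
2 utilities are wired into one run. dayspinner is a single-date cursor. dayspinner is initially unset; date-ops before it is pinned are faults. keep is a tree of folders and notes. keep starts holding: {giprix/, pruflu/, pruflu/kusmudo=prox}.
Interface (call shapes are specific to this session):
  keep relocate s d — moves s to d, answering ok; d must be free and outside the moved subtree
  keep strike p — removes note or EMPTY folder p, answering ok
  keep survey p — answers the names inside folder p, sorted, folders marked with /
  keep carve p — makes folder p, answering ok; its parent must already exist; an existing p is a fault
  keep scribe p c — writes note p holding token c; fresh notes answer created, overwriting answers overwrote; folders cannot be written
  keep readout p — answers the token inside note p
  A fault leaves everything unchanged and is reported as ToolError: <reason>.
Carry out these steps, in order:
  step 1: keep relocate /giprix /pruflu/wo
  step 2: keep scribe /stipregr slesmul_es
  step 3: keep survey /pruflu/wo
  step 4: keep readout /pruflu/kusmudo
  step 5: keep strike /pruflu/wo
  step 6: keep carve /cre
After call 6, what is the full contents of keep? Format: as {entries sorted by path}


Answer: {cre/, pruflu/, pruflu/kusmudo=prox, stipregr=slesmul_es}

Derivation:
[in] keep relocate s: /giprix d: /pruflu/wo
:: ok
[in] keep scribe p: /stipregr c: slesmul_es
:: created
[in] keep survey p: /pruflu/wo
:: []
[in] keep readout p: /pruflu/kusmudo
:: prox
[in] keep strike p: /pruflu/wo
:: ok
[in] keep carve p: /cre
:: ok


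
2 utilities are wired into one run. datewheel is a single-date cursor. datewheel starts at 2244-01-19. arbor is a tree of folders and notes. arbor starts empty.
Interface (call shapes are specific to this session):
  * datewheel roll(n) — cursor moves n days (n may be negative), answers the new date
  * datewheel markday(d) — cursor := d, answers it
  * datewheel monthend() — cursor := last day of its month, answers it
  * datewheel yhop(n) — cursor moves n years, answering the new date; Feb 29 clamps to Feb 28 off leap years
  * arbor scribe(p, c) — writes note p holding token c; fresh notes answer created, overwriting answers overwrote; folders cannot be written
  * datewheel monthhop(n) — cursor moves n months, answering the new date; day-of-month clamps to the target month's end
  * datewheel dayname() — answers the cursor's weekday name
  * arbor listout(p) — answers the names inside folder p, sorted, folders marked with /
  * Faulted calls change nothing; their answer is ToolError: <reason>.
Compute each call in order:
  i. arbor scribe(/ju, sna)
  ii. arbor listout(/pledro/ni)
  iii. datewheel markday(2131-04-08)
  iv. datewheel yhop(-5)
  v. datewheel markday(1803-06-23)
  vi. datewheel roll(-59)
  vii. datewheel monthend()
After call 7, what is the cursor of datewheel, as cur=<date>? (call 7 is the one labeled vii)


Answer: cur=1803-04-30

Derivation:
→ arbor scribe(p: /ju, c: sna)
← created
→ arbor listout(p: /pledro/ni)
← ToolError: not found
→ datewheel markday(d: 2131-04-08)
← 2131-04-08
→ datewheel yhop(n: -5)
← 2126-04-08
→ datewheel markday(d: 1803-06-23)
← 1803-06-23
→ datewheel roll(n: -59)
← 1803-04-25
→ datewheel monthend()
← 1803-04-30


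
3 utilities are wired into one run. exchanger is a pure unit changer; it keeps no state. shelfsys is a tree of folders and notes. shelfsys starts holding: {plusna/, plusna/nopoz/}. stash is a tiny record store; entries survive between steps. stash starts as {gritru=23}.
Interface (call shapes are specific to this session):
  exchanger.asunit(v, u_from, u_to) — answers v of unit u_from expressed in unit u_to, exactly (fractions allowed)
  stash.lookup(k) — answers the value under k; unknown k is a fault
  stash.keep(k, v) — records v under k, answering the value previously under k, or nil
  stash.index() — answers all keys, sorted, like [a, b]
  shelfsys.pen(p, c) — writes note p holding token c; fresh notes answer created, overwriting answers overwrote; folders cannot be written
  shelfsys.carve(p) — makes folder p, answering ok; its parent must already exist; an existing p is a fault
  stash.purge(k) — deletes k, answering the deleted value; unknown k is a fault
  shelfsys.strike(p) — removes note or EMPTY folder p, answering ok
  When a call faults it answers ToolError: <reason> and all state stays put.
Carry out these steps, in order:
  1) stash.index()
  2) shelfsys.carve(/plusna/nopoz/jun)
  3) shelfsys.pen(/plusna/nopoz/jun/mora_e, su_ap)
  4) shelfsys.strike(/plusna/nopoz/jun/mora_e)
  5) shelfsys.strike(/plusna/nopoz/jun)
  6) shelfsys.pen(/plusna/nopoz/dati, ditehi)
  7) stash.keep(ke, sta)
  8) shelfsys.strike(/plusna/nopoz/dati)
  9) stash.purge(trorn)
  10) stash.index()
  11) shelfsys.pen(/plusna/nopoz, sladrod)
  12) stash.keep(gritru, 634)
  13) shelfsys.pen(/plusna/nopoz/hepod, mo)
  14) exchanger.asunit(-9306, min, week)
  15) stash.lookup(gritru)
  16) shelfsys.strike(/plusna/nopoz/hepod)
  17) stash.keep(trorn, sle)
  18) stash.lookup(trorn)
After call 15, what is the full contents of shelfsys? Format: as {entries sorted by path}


Answer: {plusna/, plusna/nopoz/, plusna/nopoz/hepod=mo}

Derivation:
CALL index[]
RET  [gritru]
CALL carve[p→/plusna/nopoz/jun]
RET  ok
CALL pen[p→/plusna/nopoz/jun/mora_e; c→su_ap]
RET  created
CALL strike[p→/plusna/nopoz/jun/mora_e]
RET  ok
CALL strike[p→/plusna/nopoz/jun]
RET  ok
CALL pen[p→/plusna/nopoz/dati; c→ditehi]
RET  created
CALL keep[k→ke; v→sta]
RET  nil
CALL strike[p→/plusna/nopoz/dati]
RET  ok
CALL purge[k→trorn]
RET  ToolError: no such key trorn
CALL index[]
RET  [gritru, ke]
CALL pen[p→/plusna/nopoz; c→sladrod]
RET  ToolError: is a directory
CALL keep[k→gritru; v→634]
RET  23
CALL pen[p→/plusna/nopoz/hepod; c→mo]
RET  created
CALL asunit[v→-9306; u_from→min; u_to→week]
RET  -517/560
CALL lookup[k→gritru]
RET  634
CALL strike[p→/plusna/nopoz/hepod]
RET  ok
CALL keep[k→trorn; v→sle]
RET  nil
CALL lookup[k→trorn]
RET  sle


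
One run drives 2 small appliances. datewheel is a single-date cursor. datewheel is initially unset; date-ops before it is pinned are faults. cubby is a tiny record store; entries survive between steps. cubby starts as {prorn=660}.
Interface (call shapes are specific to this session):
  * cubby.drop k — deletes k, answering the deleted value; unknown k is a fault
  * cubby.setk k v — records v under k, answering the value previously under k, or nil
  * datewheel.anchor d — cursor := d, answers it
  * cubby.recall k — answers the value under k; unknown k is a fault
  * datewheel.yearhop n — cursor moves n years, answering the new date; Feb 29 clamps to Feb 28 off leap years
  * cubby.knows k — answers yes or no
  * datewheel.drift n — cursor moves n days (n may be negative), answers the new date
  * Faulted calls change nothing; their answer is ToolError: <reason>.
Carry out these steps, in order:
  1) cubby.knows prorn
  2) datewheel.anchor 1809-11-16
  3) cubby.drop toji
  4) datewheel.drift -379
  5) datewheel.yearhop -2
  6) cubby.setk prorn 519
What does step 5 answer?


·→ cubby.knows(k=prorn)
·← yes
·→ datewheel.anchor(d=1809-11-16)
·← 1809-11-16
·→ cubby.drop(k=toji)
·← ToolError: no such key toji
·→ datewheel.drift(n=-379)
·← 1808-11-02
·→ datewheel.yearhop(n=-2)
·← 1806-11-02
·→ cubby.setk(k=prorn, v=519)
·← 660

Answer: 1806-11-02


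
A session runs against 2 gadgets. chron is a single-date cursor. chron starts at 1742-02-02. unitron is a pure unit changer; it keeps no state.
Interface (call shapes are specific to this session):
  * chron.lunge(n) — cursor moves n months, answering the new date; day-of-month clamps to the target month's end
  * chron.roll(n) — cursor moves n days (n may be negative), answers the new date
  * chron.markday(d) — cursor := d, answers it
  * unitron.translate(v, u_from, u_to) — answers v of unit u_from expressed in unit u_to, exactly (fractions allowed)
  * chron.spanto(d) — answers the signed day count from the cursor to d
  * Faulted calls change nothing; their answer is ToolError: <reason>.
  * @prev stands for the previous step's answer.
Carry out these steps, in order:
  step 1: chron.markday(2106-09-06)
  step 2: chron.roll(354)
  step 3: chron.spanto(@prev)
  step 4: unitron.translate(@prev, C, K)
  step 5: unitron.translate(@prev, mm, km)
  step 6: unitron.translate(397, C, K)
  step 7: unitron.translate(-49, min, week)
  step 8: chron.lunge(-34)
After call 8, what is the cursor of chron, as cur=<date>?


Answer: cur=2104-10-26

Derivation:
Step: markday[d=2106-09-06]
Result: 2106-09-06
Step: roll[n=354]
Result: 2107-08-26
Step: spanto[d=@prev]
Result: 0
Step: translate[v=@prev; u_from=C; u_to=K]
Result: 5463/20
Step: translate[v=@prev; u_from=mm; u_to=km]
Result: 5463/20000000
Step: translate[v=397; u_from=C; u_to=K]
Result: 13403/20
Step: translate[v=-49; u_from=min; u_to=week]
Result: -7/1440
Step: lunge[n=-34]
Result: 2104-10-26


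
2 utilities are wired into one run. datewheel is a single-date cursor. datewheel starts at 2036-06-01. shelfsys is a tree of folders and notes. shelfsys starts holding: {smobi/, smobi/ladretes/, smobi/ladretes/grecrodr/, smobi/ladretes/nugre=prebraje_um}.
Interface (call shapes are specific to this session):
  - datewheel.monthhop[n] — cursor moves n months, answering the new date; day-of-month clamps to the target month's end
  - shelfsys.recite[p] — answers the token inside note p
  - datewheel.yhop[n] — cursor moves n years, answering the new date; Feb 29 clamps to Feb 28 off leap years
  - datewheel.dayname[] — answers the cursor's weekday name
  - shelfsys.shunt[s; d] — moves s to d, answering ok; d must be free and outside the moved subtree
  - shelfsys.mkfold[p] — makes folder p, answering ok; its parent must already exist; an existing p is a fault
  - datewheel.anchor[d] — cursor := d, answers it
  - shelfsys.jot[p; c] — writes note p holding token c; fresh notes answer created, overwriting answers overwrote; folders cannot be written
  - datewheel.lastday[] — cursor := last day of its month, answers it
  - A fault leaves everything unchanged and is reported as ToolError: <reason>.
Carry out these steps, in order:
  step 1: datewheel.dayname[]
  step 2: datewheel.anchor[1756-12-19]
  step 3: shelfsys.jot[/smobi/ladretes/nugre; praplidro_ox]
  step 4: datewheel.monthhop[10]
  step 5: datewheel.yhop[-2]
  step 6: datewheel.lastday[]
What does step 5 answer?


Answer: 1755-10-19

Derivation:
Then datewheel.dayname(), — result: Sunday.
I try datewheel.anchor using d: 1756-12-19, giving 1756-12-19.
Now I run shelfsys.jot using p: /smobi/ladretes/nugre, c: praplidro_ox, and get overwrote.
Invoking datewheel.monthhop using n: 10, and get 1757-10-19.
Now I run datewheel.yhop using n: -2, and see 1755-10-19.
Then datewheel.lastday(), yielding 1755-10-31.


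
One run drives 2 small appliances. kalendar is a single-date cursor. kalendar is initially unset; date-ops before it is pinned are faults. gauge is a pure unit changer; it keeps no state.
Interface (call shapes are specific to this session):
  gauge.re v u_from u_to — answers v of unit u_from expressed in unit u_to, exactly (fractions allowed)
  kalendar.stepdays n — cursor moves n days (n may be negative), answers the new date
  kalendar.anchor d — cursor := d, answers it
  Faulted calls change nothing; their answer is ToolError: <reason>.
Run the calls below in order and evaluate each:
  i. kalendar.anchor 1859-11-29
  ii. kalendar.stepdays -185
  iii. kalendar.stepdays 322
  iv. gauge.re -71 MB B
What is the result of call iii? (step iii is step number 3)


$ kalendar.anchor d='1859-11-29'
:: 1859-11-29
$ kalendar.stepdays n='-185'
:: 1859-05-28
$ kalendar.stepdays n='322'
:: 1860-04-14
$ gauge.re v='-71' u_from='MB' u_to='B'
:: -71000000

Answer: 1860-04-14


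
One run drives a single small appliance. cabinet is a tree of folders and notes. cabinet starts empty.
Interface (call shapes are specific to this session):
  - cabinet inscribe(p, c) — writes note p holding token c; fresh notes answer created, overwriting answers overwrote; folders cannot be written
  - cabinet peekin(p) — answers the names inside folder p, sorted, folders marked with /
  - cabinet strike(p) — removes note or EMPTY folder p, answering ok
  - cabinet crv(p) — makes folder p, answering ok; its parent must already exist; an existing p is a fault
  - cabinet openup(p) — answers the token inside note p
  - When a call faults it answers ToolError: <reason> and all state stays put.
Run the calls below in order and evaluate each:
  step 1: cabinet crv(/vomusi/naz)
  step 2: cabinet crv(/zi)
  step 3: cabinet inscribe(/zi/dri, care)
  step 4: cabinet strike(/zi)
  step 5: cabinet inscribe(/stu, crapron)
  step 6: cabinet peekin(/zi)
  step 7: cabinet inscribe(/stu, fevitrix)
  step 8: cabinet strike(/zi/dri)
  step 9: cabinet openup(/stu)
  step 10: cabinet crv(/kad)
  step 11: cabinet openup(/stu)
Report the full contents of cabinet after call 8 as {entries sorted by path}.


-- 1. cabinet crv(p: /vomusi/naz) => ToolError: no parent
-- 2. cabinet crv(p: /zi) => ok
-- 3. cabinet inscribe(p: /zi/dri, c: care) => created
-- 4. cabinet strike(p: /zi) => ToolError: not empty
-- 5. cabinet inscribe(p: /stu, c: crapron) => created
-- 6. cabinet peekin(p: /zi) => [dri]
-- 7. cabinet inscribe(p: /stu, c: fevitrix) => overwrote
-- 8. cabinet strike(p: /zi/dri) => ok
-- 9. cabinet openup(p: /stu) => fevitrix
-- 10. cabinet crv(p: /kad) => ok
-- 11. cabinet openup(p: /stu) => fevitrix

Answer: {stu=fevitrix, zi/}


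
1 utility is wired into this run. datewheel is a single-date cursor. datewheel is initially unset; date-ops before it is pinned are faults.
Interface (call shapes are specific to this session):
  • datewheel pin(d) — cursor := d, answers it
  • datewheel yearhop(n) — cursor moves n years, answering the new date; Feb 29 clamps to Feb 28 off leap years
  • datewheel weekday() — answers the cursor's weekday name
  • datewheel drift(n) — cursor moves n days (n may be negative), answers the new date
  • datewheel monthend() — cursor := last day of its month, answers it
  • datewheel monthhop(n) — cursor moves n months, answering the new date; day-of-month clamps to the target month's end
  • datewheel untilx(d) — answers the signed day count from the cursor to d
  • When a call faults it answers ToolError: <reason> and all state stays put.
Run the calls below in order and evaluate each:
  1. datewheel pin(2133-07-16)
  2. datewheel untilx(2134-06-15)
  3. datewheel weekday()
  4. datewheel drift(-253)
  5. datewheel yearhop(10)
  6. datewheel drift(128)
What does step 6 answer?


Answer: 2143-03-13

Derivation:
~$ datewheel pin 2133-07-16
:: 2133-07-16
~$ datewheel untilx 2134-06-15
:: 334
~$ datewheel weekday
:: Thursday
~$ datewheel drift -253
:: 2132-11-05
~$ datewheel yearhop 10
:: 2142-11-05
~$ datewheel drift 128
:: 2143-03-13


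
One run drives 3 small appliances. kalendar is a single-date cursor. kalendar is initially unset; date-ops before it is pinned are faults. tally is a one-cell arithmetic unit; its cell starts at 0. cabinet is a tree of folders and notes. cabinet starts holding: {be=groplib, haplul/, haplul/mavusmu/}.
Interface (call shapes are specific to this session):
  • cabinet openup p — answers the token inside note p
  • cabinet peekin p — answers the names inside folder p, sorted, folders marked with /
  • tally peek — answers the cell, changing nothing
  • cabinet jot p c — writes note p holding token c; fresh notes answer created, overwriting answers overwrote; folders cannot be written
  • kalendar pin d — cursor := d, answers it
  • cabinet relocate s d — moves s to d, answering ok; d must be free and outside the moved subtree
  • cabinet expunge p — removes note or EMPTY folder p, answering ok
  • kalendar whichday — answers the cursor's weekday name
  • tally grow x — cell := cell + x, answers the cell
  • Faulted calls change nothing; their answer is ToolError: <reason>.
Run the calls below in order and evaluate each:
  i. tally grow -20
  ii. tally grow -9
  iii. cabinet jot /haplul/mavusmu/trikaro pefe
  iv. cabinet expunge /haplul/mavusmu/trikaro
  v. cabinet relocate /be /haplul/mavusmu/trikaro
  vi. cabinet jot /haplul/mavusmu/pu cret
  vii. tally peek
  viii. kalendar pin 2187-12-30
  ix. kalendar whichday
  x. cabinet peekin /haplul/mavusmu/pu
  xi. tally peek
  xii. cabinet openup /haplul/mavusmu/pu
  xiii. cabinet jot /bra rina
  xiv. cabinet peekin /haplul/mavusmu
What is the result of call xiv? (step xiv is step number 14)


// 1. tally grow(x→-20) => -20
// 2. tally grow(x→-9) => -29
// 3. cabinet jot(p→/haplul/mavusmu/trikaro, c→pefe) => created
// 4. cabinet expunge(p→/haplul/mavusmu/trikaro) => ok
// 5. cabinet relocate(s→/be, d→/haplul/mavusmu/trikaro) => ok
// 6. cabinet jot(p→/haplul/mavusmu/pu, c→cret) => created
// 7. tally peek() => -29
// 8. kalendar pin(d→2187-12-30) => 2187-12-30
// 9. kalendar whichday() => Sunday
// 10. cabinet peekin(p→/haplul/mavusmu/pu) => ToolError: not a directory
// 11. tally peek() => -29
// 12. cabinet openup(p→/haplul/mavusmu/pu) => cret
// 13. cabinet jot(p→/bra, c→rina) => created
// 14. cabinet peekin(p→/haplul/mavusmu) => [pu, trikaro]

Answer: [pu, trikaro]


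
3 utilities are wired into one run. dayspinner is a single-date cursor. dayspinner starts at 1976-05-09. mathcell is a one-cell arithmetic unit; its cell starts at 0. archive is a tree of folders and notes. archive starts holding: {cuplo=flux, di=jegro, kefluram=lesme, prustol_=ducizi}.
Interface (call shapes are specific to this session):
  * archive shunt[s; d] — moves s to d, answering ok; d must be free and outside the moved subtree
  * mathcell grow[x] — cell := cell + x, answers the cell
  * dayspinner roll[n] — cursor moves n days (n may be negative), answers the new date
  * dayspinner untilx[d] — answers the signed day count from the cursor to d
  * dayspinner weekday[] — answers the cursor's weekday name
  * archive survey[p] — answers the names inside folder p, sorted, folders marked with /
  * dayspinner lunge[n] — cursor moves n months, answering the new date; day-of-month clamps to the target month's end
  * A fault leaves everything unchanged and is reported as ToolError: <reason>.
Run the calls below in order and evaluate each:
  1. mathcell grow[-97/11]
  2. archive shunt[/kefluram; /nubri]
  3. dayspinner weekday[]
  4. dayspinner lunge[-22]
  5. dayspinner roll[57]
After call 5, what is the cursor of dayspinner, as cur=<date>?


Answer: cur=1974-09-04

Derivation:
==> mathcell grow(x='-97/11')
<== -97/11
==> archive shunt(s='/kefluram', d='/nubri')
<== ok
==> dayspinner weekday()
<== Sunday
==> dayspinner lunge(n='-22')
<== 1974-07-09
==> dayspinner roll(n='57')
<== 1974-09-04


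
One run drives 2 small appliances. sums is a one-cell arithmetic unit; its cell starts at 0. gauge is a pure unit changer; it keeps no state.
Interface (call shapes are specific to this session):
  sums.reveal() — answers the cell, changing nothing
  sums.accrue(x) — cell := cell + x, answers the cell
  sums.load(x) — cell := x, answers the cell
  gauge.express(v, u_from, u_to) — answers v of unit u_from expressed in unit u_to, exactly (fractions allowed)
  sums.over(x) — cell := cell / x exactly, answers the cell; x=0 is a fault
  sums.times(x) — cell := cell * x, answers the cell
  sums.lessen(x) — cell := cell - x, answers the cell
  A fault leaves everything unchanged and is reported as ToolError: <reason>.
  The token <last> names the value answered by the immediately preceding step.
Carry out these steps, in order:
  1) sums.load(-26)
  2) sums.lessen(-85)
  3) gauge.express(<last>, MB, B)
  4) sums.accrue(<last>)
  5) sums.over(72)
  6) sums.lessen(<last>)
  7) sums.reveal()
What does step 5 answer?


;; 1. sums.load(x='-26') => -26
;; 2. sums.lessen(x='-85') => 59
;; 3. gauge.express(v='<last>', u_from='MB', u_to='B') => 59000000
;; 4. sums.accrue(x='<last>') => 59000059
;; 5. sums.over(x='72') => 59000059/72
;; 6. sums.lessen(x='<last>') => 0
;; 7. sums.reveal() => 0

Answer: 59000059/72


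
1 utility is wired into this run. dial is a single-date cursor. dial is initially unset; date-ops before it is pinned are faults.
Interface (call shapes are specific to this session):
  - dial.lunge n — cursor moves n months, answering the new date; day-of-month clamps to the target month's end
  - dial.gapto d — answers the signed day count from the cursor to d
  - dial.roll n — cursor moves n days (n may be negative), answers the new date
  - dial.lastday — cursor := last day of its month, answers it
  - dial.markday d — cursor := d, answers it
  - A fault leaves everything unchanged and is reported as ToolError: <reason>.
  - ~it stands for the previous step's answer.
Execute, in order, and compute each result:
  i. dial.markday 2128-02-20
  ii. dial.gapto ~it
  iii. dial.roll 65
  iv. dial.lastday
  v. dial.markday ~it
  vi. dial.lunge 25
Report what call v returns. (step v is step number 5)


> dial.markday 2128-02-20
:: 2128-02-20
> dial.gapto ~it
:: 0
> dial.roll 65
:: 2128-04-25
> dial.lastday
:: 2128-04-30
> dial.markday ~it
:: 2128-04-30
> dial.lunge 25
:: 2130-05-30

Answer: 2128-04-30


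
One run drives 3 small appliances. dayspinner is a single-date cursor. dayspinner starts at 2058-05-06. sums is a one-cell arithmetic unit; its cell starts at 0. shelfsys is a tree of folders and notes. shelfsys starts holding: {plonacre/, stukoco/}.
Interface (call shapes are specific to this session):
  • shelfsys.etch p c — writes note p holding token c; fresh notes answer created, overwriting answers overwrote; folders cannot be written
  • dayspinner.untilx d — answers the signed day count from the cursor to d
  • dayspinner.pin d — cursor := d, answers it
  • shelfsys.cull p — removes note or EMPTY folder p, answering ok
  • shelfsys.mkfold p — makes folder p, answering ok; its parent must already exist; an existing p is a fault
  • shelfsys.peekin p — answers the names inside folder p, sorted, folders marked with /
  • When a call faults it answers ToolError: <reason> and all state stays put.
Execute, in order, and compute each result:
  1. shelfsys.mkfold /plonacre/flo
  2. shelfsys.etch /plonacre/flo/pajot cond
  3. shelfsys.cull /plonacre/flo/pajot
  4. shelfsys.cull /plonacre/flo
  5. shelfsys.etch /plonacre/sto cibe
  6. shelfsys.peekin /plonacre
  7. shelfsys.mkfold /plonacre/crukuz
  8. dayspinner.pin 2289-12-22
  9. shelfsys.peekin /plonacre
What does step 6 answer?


Answer: [sto]

Derivation:
==> shelfsys.mkfold(p='/plonacre/flo')
<== ok
==> shelfsys.etch(p='/plonacre/flo/pajot', c='cond')
<== created
==> shelfsys.cull(p='/plonacre/flo/pajot')
<== ok
==> shelfsys.cull(p='/plonacre/flo')
<== ok
==> shelfsys.etch(p='/plonacre/sto', c='cibe')
<== created
==> shelfsys.peekin(p='/plonacre')
<== [sto]
==> shelfsys.mkfold(p='/plonacre/crukuz')
<== ok
==> dayspinner.pin(d='2289-12-22')
<== 2289-12-22
==> shelfsys.peekin(p='/plonacre')
<== [crukuz/, sto]


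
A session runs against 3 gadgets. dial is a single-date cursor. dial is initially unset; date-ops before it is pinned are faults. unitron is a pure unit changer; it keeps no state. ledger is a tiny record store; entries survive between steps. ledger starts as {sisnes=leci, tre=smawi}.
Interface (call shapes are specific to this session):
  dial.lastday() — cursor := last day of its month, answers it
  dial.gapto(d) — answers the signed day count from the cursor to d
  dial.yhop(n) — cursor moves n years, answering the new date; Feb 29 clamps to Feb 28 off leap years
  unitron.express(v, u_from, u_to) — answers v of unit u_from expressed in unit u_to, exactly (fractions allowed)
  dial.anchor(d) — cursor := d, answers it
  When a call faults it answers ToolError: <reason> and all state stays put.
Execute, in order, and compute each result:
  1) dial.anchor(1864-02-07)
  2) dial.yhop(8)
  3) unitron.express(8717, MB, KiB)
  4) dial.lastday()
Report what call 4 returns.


I call dial.anchor on d→1864-02-07, which returns 1864-02-07.
Now I run dial.yhop on n→8, and get 1872-02-07.
Now I run unitron.express on v→8717, u_from→MB, u_to→KiB, and get 136203125/16.
Calling dial.lastday, and get 1872-02-29.

Answer: 1872-02-29


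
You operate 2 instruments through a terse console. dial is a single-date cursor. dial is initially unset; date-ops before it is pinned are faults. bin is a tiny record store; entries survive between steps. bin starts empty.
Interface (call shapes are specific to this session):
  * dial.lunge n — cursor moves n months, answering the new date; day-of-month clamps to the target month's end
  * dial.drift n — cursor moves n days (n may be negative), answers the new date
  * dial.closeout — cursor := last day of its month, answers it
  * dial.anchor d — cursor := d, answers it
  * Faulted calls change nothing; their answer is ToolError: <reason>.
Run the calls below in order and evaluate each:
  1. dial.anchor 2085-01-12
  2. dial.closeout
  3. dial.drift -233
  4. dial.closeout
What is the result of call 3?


Answer: 2084-06-12

Derivation:
CALL dial.anchor[d: 2085-01-12]
RET  2085-01-12
CALL dial.closeout[]
RET  2085-01-31
CALL dial.drift[n: -233]
RET  2084-06-12
CALL dial.closeout[]
RET  2084-06-30


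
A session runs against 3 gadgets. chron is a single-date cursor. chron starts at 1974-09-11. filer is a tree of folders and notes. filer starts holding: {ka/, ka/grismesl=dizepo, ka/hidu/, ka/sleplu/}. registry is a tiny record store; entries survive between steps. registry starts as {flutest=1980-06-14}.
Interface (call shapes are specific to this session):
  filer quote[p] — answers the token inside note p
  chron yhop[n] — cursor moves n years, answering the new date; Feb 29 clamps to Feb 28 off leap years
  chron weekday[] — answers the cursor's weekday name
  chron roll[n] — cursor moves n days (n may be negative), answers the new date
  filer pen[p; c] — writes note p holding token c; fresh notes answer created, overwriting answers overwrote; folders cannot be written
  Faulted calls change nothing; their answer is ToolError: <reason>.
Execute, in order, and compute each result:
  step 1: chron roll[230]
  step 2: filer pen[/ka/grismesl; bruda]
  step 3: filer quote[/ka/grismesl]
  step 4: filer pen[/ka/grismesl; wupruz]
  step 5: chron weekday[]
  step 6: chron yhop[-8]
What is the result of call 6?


Answer: 1967-04-29

Derivation:
! chron roll(n→230) == 1975-04-29
! filer pen(p→/ka/grismesl, c→bruda) == overwrote
! filer quote(p→/ka/grismesl) == bruda
! filer pen(p→/ka/grismesl, c→wupruz) == overwrote
! chron weekday() == Tuesday
! chron yhop(n→-8) == 1967-04-29


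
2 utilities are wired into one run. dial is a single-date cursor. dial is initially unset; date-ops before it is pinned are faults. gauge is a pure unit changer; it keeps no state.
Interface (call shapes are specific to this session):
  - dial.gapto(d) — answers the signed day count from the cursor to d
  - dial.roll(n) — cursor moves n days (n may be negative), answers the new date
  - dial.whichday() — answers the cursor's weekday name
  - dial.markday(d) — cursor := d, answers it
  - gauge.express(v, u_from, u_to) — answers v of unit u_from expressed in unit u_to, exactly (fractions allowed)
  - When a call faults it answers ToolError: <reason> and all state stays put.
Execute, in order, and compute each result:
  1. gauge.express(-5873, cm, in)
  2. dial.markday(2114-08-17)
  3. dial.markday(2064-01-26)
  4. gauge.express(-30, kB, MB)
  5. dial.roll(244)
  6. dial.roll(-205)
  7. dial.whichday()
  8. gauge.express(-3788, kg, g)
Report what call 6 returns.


Act: gauge.express[v=-5873; u_from=cm; u_to=in]
Obs: -293650/127
Act: dial.markday[d=2114-08-17]
Obs: 2114-08-17
Act: dial.markday[d=2064-01-26]
Obs: 2064-01-26
Act: gauge.express[v=-30; u_from=kB; u_to=MB]
Obs: -3/100
Act: dial.roll[n=244]
Obs: 2064-09-26
Act: dial.roll[n=-205]
Obs: 2064-03-05
Act: dial.whichday[]
Obs: Wednesday
Act: gauge.express[v=-3788; u_from=kg; u_to=g]
Obs: -3788000

Answer: 2064-03-05


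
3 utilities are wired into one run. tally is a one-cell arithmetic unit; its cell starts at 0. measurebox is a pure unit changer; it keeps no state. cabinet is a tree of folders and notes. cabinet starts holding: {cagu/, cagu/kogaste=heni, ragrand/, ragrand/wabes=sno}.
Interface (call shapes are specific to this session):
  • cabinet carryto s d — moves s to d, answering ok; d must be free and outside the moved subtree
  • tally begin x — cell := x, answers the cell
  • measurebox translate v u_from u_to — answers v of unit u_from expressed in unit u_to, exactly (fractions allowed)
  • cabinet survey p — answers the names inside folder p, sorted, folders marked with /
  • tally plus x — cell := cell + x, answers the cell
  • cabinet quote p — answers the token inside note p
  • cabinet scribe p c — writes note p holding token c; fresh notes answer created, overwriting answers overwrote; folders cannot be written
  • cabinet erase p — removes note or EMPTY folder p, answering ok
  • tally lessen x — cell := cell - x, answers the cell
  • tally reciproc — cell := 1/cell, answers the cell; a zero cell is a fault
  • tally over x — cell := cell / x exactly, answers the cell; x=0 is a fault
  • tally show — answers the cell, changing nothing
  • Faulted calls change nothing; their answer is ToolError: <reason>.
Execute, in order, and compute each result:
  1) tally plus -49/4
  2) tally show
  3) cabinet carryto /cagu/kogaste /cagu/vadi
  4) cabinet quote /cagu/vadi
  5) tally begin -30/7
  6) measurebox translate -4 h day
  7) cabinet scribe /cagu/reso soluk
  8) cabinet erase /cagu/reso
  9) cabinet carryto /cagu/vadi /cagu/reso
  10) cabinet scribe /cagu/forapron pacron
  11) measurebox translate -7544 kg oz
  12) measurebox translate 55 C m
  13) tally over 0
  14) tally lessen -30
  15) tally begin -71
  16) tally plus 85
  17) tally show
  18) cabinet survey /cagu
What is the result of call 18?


Answer: [forapron, reso]

Derivation:
Then tally plus on x='-49/4', — result: -49/4.
Invoking tally show(), — result: -49/4.
Invoking cabinet carryto on s='/cagu/kogaste', d='/cagu/vadi', and get ok.
Then cabinet quote on p='/cagu/vadi', and see heni.
I invoke tally begin on x='-30/7': -30/7.
I invoke measurebox translate on v='-4', u_from='h', u_to='day', yielding -1/6.
I try cabinet scribe on p='/cagu/reso', c='soluk', giving created.
Using cabinet erase on p='/cagu/reso', giving ok.
Now I run cabinet carryto on s='/cagu/vadi', d='/cagu/reso', and see ok.
Then cabinet scribe on p='/cagu/forapron', c='pacron': created.
Calling measurebox translate on v='-7544', u_from='kg', u_to='oz', — result: -12070400000000/45359237.
Next I call measurebox translate on v='55', u_from='C', u_to='m', which returns ToolError: incompatible units.
I use tally over on x='0', and get ToolError: division by zero.
Using tally lessen on x='-30', which returns 180/7.
Calling tally begin on x='-71', → -71.
I run tally plus on x='85', and get 14.
Invoking tally show, → 14.
Using cabinet survey on p='/cagu', and observe [forapron, reso].


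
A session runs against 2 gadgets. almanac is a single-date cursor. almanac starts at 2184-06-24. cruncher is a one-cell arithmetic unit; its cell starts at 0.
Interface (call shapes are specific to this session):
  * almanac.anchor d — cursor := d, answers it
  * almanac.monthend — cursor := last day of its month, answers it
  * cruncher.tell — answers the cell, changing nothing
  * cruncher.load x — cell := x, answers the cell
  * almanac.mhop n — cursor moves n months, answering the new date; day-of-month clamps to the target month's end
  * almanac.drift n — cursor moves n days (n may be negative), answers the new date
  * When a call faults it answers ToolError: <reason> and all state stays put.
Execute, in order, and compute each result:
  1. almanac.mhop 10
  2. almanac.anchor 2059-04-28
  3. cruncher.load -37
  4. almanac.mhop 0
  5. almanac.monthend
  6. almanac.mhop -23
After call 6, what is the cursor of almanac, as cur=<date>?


~$ almanac.mhop n: 10
= 2185-04-24
~$ almanac.anchor d: 2059-04-28
= 2059-04-28
~$ cruncher.load x: -37
= -37
~$ almanac.mhop n: 0
= 2059-04-28
~$ almanac.monthend
= 2059-04-30
~$ almanac.mhop n: -23
= 2057-05-30

Answer: cur=2057-05-30


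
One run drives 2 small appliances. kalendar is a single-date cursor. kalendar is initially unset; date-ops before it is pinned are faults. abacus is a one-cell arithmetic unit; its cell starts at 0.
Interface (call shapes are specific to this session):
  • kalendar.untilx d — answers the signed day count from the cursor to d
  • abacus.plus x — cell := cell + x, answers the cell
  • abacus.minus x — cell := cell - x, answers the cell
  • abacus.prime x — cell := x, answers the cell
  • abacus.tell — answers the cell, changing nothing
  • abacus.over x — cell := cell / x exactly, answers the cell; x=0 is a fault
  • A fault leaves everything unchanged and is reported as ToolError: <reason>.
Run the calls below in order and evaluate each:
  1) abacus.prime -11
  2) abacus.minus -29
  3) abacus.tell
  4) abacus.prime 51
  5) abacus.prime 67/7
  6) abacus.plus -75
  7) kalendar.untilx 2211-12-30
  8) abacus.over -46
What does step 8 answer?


Using prime on x→-11: -11.
I try minus on x→-29, yielding 18.
Then tell(), giving 18.
Now I run prime on x→51: 51.
I use prime on x→67/7, yielding 67/7.
I try plus on x→-75, — result: -458/7.
I use untilx on d→2211-12-30: ToolError: no date set.
I invoke over on x→-46, and see 229/161.

Answer: 229/161


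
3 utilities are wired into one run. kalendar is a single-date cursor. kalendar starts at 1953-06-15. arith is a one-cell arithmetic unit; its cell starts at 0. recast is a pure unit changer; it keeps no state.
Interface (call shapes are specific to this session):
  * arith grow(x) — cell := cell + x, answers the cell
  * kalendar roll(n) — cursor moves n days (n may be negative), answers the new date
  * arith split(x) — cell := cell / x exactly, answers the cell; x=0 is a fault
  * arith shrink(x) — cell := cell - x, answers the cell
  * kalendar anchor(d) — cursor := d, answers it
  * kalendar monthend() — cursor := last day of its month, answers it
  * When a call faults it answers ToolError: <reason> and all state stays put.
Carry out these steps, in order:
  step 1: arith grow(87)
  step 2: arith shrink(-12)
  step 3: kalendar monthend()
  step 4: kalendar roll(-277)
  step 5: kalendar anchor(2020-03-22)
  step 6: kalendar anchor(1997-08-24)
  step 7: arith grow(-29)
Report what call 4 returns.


→ arith grow(x→87)
← 87
→ arith shrink(x→-12)
← 99
→ kalendar monthend()
← 1953-06-30
→ kalendar roll(n→-277)
← 1952-09-26
→ kalendar anchor(d→2020-03-22)
← 2020-03-22
→ kalendar anchor(d→1997-08-24)
← 1997-08-24
→ arith grow(x→-29)
← 70

Answer: 1952-09-26


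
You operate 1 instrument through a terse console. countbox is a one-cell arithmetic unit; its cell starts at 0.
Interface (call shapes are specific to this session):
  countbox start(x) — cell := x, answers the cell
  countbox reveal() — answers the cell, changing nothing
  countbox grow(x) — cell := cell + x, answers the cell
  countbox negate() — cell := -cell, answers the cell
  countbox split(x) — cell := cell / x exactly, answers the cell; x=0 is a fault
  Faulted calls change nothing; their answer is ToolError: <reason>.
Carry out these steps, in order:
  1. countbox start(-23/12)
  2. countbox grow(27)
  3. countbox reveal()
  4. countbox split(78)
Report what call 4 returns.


# 1. countbox start(x='-23/12') => -23/12
# 2. countbox grow(x='27') => 301/12
# 3. countbox reveal() => 301/12
# 4. countbox split(x='78') => 301/936

Answer: 301/936


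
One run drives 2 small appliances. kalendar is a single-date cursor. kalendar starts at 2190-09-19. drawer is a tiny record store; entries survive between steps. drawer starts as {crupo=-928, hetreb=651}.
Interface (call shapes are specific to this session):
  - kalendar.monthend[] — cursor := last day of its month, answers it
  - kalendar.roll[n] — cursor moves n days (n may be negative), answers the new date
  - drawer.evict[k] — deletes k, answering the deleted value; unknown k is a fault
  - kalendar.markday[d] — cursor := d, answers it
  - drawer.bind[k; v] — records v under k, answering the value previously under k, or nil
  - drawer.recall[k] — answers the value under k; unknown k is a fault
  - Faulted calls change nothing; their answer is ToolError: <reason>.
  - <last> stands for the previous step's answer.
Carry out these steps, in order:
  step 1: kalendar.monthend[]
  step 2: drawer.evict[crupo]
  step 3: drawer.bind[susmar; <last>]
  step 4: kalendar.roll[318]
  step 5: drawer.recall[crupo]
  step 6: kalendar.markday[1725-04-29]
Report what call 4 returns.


Calling kalendar.monthend, giving 2190-09-30.
I call drawer.evict on k='crupo', giving -928.
Invoking drawer.bind on k='susmar', v='<last>', which returns nil.
I use kalendar.roll on n='318', and observe 2191-08-14.
I try drawer.recall on k='crupo', yielding ToolError: no such key crupo.
I run kalendar.markday on d='1725-04-29', giving 1725-04-29.

Answer: 2191-08-14
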